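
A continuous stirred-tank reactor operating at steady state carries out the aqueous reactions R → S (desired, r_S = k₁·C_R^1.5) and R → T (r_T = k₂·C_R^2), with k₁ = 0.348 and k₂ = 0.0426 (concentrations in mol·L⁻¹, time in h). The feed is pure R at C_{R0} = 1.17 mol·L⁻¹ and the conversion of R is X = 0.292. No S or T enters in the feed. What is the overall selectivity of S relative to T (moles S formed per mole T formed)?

Exit C_R = C_{R0}(1−X) = 1.17×0.708 = 0.8284 mol·L⁻¹.
In a CSTR the entire volume is at exit conditions, so r_S = 0.348×0.8284^1.5 = 0.2624 and r_T = 0.0426×0.8284^2 = 0.02923.
Overall selectivity = C_S/C_T = r_Sτ/(r_Tτ) = r_S/r_T = 8.98.

8.98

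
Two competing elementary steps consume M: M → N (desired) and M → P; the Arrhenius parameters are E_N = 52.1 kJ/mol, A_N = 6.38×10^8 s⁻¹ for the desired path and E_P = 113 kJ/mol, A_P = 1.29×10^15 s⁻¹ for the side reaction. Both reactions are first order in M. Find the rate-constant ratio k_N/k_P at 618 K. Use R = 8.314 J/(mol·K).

k_N/k_P = (A_N/A_P)·exp[−(E_N−E_P)/(RT)] = (A_N/A_P)·exp[(E_P−E_N)/(RT)].
(E_P−E_N)/(RT) = (113−52.1)×10³/(8.314×618) = 60900/5138 = 11.85.
k_N/k_P = (6.38×10^8/1.29×10^15)·exp(11.85) = 4.946×10^-7 × 1.405×10^5 = 0.0695.
Since E_N < E_P, lowering the temperature improves selectivity toward N.

0.0695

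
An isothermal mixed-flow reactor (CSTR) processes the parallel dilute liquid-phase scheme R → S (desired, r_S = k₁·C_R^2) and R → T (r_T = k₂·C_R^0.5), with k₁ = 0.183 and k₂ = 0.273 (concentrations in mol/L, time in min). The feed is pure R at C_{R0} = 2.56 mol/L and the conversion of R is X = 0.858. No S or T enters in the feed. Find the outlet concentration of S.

Exit C_R = C_{R0}(1−X) = 2.56×0.142 = 0.3635 mol/L.
In a CSTR the entire volume is at exit conditions, so r_S = 0.183×0.3635^2 = 0.02418 and r_T = 0.273×0.3635^0.5 = 0.1646.
Fraction of consumed R going to S: r_S/(r_S+r_T) = 0.1281.
C_S = 0.1281·C_{R0}·X = 0.1281×2.56×0.858 = 0.281 mol/L.

0.281 mol/L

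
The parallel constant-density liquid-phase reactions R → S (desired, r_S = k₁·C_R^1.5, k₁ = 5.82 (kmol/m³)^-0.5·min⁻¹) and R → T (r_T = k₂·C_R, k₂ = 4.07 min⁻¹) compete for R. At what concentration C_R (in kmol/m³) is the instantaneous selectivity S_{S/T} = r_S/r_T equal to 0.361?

0.0637 kmol/m³

S_{S/T} = (k₁/k₂)·C_R^0.5 ⇒ C_R = (S·k₂/k₁)^(2).
= (0.361×4.07/5.82)^(2) = (0.2525)^(2) = 0.0637 kmol/m³.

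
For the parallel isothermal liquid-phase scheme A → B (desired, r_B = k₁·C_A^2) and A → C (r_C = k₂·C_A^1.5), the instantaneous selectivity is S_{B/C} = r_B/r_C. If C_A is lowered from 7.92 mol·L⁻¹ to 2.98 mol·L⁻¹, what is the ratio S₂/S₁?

0.613

S_{B/C} = (k₁/k₂)·C_A^0.5, so S₂/S₁ = (C_{A,2}/C_{A,1})^0.5.
= (2.98/7.92)^0.5 = (0.3763)^0.5 = 0.613.
Selectivity toward B falls as C_A falls — high-concentration operation is favoured.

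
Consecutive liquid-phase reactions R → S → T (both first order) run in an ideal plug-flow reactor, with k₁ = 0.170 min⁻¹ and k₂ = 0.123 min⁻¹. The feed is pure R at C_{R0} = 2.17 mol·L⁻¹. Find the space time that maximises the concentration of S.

6.89 min

Setting dC_S/dτ = 0 gives τ_opt = ln(k₂/k₁)/(k₂−k₁).
= ln(0.123/0.170)/(0.123−0.170) = ln(0.7235)/-0.04700 = -0.3236/-0.04700 = 6.89 min.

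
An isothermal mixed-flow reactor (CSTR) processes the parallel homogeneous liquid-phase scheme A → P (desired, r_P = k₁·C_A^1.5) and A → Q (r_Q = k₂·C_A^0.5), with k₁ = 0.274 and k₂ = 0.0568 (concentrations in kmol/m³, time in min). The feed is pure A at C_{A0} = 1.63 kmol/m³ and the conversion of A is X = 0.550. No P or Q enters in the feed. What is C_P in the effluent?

0.699 kmol/m³

Exit C_A = C_{A0}(1−X) = 1.63×0.450 = 0.7335 kmol/m³.
A CSTR operates uniformly at the exit composition, giving r_P = 0.1721 and r_Q = 0.04865 (each k·C_A^n at C_A = 0.7335).
Fraction of consumed A going to P: r_P/(r_P+r_Q) = 0.7797.
C_P = 0.7797·C_{A0}·X = 0.7797×1.63×0.550 = 0.699 kmol/m³.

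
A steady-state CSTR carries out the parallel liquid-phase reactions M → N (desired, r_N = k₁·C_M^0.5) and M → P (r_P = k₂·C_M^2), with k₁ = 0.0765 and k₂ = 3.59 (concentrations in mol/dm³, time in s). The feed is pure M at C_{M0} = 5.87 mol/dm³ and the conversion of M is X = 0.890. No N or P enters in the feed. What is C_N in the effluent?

0.206 mol/dm³

Exit C_M = C_{M0}(1−X) = 5.87×0.110 = 0.6457 mol/dm³.
Rates in a CSTR are evaluated at the outlet concentration: r_N = 0.0765×0.6457^0.5 = 0.06147, r_P = 3.59×0.6457^2 = 1.497.
Fraction of consumed M going to N: r_N/(r_N+r_P) = 0.03945.
C_N = 0.03945·C_{M0}·X = 0.03945×5.87×0.890 = 0.206 mol/dm³.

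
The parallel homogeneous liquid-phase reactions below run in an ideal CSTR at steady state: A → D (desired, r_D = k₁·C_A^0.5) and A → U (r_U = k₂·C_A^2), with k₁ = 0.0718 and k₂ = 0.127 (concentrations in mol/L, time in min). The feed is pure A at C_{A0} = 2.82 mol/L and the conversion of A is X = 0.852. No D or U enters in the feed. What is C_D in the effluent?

Exit C_A = C_{A0}(1−X) = 2.82×0.148 = 0.4174 mol/L.
A CSTR operates uniformly at the exit composition, giving r_D = 0.04639 and r_U = 0.02212 (each k·C_A^n at C_A = 0.4174).
Fraction of consumed A going to D: r_D/(r_D+r_U) = 0.6771.
C_D = 0.6771·C_{A0}·X = 0.6771×2.82×0.852 = 1.63 mol/L.

1.63 mol/L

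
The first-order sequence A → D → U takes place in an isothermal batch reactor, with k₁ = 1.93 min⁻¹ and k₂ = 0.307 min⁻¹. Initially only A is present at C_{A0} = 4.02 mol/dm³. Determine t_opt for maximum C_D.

For first-order series the maximum of C_D occurs at t_opt = ln(k₂/k₁)/(k₂−k₁).
= ln(0.307/1.93)/(0.307−1.93) = ln(0.1591)/-1.623 = -1.838/-1.623 = 1.13 min.

1.13 min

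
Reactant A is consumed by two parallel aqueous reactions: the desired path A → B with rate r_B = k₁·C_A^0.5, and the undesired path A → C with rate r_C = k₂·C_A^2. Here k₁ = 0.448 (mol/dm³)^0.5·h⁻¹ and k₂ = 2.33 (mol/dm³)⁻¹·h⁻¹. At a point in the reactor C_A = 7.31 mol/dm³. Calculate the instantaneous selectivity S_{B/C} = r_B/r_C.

S_{B/C} = r_B/r_C = (k₁·C_A^0.5)/(k₂·C_A^2) = (k₁/k₂)·C_A^-1.5.
= (0.448×7.310^0.5) / (2.33×7.310^2) = 1.211/124.5 = 0.00973.

0.00973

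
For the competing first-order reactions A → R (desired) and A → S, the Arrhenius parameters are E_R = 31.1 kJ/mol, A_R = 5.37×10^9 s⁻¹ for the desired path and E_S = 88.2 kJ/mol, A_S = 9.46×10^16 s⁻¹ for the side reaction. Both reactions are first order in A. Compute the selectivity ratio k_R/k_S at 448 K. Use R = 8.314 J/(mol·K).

0.258

Since both paths have the same order in A, the concentration cancels and S_{R/S} = k_R/k_S = (A_R/A_S)·exp[(E_S−E_R)/(RT)].
(E_S−E_R)/(RT) = (88.2−31.1)×10³/(8.314×448) = 57100/3725 = 15.33.
k_R/k_S = (5.37×10^9/9.46×10^16)·exp(15.33) = 5.677×10^-8 × 4.548×10^6 = 0.258.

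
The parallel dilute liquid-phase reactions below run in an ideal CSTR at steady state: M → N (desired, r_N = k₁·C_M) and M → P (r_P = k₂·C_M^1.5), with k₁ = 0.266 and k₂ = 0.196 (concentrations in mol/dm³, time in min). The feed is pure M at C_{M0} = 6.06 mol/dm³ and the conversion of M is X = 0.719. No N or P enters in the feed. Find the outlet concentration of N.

2.22 mol/dm³

Exit C_M = C_{M0}(1−X) = 6.06×0.281 = 1.703 mol/dm³.
In a CSTR the entire volume is at exit conditions, so r_N = 0.266×1.703 = 0.4530 and r_P = 0.196×1.703^1.5 = 0.4355.
Fraction of consumed M going to N: r_N/(r_N+r_P) = 0.5098.
C_N = 0.5098·C_{M0}·X = 0.5098×6.06×0.719 = 2.22 mol/dm³.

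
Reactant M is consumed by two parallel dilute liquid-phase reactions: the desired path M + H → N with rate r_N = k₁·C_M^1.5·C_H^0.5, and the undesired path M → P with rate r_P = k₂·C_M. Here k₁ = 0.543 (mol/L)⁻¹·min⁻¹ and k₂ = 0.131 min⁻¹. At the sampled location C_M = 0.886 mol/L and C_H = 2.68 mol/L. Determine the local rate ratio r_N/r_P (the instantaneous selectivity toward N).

6.39

S_{N/P} = r_N/r_P = (k₁·C_M^1.5·C_H^0.5)/(k₂·C_M) = (k₁/k₂)·C_M^0.5·C_H^0.5.
= (0.543×0.8860^1.5×2.680^0.5) / (0.131×0.8860) = 0.7413/0.1161 = 6.39.
Since the desired path is higher order in M, keeping C_M high (PFR or concentrated feed) favours N.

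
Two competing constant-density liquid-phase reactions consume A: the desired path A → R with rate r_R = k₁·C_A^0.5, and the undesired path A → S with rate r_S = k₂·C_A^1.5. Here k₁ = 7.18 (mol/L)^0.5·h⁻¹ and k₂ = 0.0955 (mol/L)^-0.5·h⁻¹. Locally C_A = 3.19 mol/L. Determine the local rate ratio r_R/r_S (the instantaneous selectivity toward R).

S_{R/S} = r_R/r_S = (k₁·C_A^0.5)/(k₂·C_A^1.5) = (k₁/k₂)·C_A⁻¹.
= (7.18×3.190^0.5) / (0.0955×3.190^1.5) = 12.82/0.5441 = 23.6.

23.6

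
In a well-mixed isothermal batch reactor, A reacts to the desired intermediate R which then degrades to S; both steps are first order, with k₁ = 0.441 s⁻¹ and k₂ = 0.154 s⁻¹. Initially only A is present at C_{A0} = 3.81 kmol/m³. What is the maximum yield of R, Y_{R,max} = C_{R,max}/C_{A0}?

At the optimum, C_{R,max}/C_{A0} = (k₁/k₂)^[k₂/(k₂−k₁)].
= (0.441/0.154)^(0.154/(0.154−0.441)) = (2.864)^(-0.5366) = 0.5686.

0.569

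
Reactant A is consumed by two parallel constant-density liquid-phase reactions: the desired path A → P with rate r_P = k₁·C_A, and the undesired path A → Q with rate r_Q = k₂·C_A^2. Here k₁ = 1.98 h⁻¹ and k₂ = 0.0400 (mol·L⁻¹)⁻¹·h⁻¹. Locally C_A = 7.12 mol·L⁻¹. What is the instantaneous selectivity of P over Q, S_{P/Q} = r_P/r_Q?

S_{P/Q} = r_P/r_Q = (k₁·C_A)/(k₂·C_A^2) = (k₁/k₂)·C_A⁻¹.
= (1.98×7.120) / (0.0400×7.120^2) = 14.10/2.028 = 6.95.
The undesired path is higher order in A, so low C_A (CSTR or dilute feed) favours P.

6.95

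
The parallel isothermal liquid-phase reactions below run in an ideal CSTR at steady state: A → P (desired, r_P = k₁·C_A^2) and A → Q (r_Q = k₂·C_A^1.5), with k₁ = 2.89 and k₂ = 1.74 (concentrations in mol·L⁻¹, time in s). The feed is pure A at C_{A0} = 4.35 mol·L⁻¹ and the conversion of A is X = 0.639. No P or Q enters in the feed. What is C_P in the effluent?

1.88 mol·L⁻¹

Exit C_A = C_{A0}(1−X) = 4.35×0.361 = 1.570 mol·L⁻¹.
In a CSTR the entire volume is at exit conditions, so r_P = 2.89×1.570^2 = 7.127 and r_Q = 1.74×1.570^1.5 = 3.424.
Fraction of consumed A going to P: r_P/(r_P+r_Q) = 0.6755.
C_P = 0.6755·C_{A0}·X = 0.6755×4.35×0.639 = 1.88 mol·L⁻¹.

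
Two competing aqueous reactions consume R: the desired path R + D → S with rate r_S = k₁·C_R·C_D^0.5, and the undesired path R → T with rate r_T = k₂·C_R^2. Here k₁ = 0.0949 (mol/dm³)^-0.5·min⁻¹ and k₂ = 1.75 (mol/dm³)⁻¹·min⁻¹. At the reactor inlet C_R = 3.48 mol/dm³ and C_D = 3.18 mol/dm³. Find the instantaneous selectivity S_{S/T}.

S_{S/T} = r_S/r_T = (k₁·C_R·C_D^0.5)/(k₂·C_R^2) = (k₁/k₂)·C_R⁻¹·C_D^0.5.
= (0.0949×3.480×3.180^0.5) / (1.75×3.480^2) = 0.5889/21.19 = 0.0278.

0.0278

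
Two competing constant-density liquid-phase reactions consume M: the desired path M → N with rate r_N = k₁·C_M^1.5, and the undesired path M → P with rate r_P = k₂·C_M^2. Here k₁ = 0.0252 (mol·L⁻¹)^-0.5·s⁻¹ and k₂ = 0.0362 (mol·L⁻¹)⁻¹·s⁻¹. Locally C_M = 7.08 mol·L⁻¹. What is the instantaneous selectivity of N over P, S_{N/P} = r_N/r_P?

0.262

S_{N/P} = r_N/r_P = (k₁·C_M^1.5)/(k₂·C_M^2) = (k₁/k₂)·C_M^-0.5.
= (0.0252×7.080^1.5) / (0.0362×7.080^2) = 0.4747/1.815 = 0.262.
The undesired path is higher order in M, so low C_M (CSTR or dilute feed) favours N.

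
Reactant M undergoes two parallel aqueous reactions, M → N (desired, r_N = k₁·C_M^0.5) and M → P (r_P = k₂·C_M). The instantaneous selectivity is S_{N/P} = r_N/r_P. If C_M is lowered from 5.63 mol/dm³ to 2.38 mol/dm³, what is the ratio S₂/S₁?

1.54

S_{N/P} = (k₁/k₂)·C_M^-0.5, so S₂/S₁ = (C_{M,2}/C_{M,1})^-0.5.
= (2.38/5.63)^(-0.5) = (0.4227)^(-0.5) = 1.54.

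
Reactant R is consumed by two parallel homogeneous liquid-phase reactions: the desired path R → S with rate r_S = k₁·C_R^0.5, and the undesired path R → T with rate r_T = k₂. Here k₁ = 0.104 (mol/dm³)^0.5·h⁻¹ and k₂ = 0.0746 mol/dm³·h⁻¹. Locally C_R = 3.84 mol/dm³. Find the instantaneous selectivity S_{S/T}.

S_{S/T} = r_S/r_T = (k₁·C_R^0.5)/(k₂) = (k₁/k₂)·C_R^0.5.
= (0.104×3.840^0.5) / (0.0746) = 0.2038/0.07460 = 2.73.

2.73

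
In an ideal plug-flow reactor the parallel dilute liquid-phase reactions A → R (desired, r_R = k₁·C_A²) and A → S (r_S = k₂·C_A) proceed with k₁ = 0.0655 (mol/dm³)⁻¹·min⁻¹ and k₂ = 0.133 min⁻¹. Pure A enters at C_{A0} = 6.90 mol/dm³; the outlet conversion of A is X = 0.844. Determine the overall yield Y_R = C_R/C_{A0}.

0.533

C_A = C_{A0}(1−X) = 1.076 mol/dm³.
Along a PFR/batch, dC_S/dC_A = −r_S/(r_R+r_S) = −k₂/(k₂+k₁·C_A).
Integrating from C_{A0} to C_A: C_S = (0.133/0.0655)·ln[(0.133+0.0655·6.90)/(0.133+0.0655·1.08)] = 2.031·ln(0.5850/0.2035) = 2.144 mol/dm³.
Then C_R = (C_{A0}−C_A) − C_S = 5.824 − 2.144 = 3.680 mol/dm³.
Y_R = C_R/C_{A0} = 3.680/6.90 = 0.533.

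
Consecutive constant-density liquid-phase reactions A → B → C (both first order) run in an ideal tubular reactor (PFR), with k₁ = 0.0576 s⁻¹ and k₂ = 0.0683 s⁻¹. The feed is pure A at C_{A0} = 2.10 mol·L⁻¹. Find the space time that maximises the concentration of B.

15.9 s

The intermediate peaks when r₁ = r₂, i.e. k₁e^(−k₁τ) = k₂e^(−k₂τ), giving τ_opt = ln(k₂/k₁)/(k₂−k₁).
= ln(0.0683/0.0576)/(0.0683−0.0576) = ln(1.186)/0.01070 = 0.1704/0.01070 = 15.9 s.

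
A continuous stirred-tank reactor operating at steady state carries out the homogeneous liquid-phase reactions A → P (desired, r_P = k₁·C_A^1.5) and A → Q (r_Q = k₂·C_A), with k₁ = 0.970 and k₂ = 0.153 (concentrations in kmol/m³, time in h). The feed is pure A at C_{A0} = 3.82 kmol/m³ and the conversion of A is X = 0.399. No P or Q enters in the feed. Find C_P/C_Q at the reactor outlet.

9.61

Exit C_A = C_{A0}(1−X) = 3.82×0.601 = 2.296 kmol/m³.
Rates in a CSTR are evaluated at the outlet concentration: r_P = 0.970×2.296^1.5 = 3.374, r_Q = 0.153×2.296 = 0.3513.
Overall selectivity = C_P/C_Q = r_Pτ/(r_Qτ) = r_P/r_Q = 9.61.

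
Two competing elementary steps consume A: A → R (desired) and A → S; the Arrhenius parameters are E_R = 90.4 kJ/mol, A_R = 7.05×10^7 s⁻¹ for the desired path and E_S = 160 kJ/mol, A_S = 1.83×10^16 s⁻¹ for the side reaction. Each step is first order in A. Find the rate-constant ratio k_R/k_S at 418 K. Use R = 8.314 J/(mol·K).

1.92

With equal orders, S_{R/S} = k_R/k_S = (A_R/A_S)·exp[(E_S−E_R)/(RT)].
(E_S−E_R)/(RT) = (160−90.4)×10³/(8.314×418) = 69600/3475 = 20.03.
k_R/k_S = (7.05×10^7/1.83×10^16)·exp(20.03) = 3.852×10^-9 × 4.986×10^8 = 1.92.
Since E_R < E_S, lowering the temperature improves selectivity toward R.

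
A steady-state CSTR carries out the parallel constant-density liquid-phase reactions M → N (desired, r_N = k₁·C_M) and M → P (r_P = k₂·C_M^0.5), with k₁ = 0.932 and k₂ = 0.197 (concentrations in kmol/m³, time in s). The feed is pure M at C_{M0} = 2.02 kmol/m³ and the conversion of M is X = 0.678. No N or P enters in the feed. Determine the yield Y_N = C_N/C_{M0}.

Exit C_M = C_{M0}(1−X) = 2.02×0.322 = 0.6504 kmol/m³.
A CSTR operates uniformly at the exit composition, giving r_N = 0.6062 and r_P = 0.1589 (each k·C_M^n at C_M = 0.6504).
Fraction of consumed M going to N: r_N/(r_N+r_P) = 0.7923.
C_N = 0.7923·C_{M0}·X = 0.7923×2.02×0.678 = 1.09 kmol/m³; Y_N = C_N/C_{M0} = 0.537.

0.537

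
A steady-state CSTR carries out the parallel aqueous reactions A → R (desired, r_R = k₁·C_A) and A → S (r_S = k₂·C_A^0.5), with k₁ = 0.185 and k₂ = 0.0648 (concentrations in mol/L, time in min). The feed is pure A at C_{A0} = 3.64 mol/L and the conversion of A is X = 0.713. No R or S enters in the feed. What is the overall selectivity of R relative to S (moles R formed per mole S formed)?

2.92

Exit C_A = C_{A0}(1−X) = 3.64×0.287 = 1.045 mol/L.
In a CSTR the entire volume is at exit conditions, so r_R = 0.185×1.045 = 0.1933 and r_S = 0.0648×1.045^0.5 = 0.06623.
Overall selectivity = C_R/C_S = r_Rτ/(r_Sτ) = r_R/r_S = 2.92.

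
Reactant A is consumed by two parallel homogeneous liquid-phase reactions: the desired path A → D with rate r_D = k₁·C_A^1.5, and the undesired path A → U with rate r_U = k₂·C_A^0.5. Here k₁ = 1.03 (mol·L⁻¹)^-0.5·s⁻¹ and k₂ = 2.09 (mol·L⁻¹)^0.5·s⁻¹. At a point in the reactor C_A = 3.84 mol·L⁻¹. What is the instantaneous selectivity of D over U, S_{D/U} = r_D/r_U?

1.89

S_{D/U} = r_D/r_U = (k₁·C_A^1.5)/(k₂·C_A^0.5) = (k₁/k₂)·C_A.
= (1.03×3.840^1.5) / (2.09×3.840^0.5) = 7.751/4.096 = 1.89.
Since the desired path is higher order in A, keeping C_A high (PFR or concentrated feed) favours D.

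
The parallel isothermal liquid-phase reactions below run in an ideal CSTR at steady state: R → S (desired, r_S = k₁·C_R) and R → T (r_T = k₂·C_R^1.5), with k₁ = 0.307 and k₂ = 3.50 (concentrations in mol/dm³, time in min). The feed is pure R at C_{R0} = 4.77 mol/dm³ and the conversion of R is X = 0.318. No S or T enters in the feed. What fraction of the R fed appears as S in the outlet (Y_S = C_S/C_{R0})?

Exit C_R = C_{R0}(1−X) = 4.77×0.682 = 3.253 mol/dm³.
Rates in a CSTR are evaluated at the outlet concentration: r_S = 0.307×3.253 = 0.9987, r_T = 3.50×3.253^1.5 = 20.54.
Fraction of consumed R going to S: r_S/(r_S+r_T) = 0.04638.
C_S = 0.04638·C_{R0}·X = 0.04638×4.77×0.318 = 0.0703 mol/dm³; Y_S = C_S/C_{R0} = 0.0147.

0.0147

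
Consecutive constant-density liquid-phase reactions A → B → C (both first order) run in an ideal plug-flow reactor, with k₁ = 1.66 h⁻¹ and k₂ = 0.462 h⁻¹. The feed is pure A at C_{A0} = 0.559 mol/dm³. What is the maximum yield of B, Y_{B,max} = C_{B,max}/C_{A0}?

Evaluating C_B at τ_opt = ln(k₂/k₁)/(k₂−k₁) gives C_{B,max}/C_{A0} = (k₁/k₂)^[k₂/(k₂−k₁)].
= (1.66/0.462)^(0.462/(0.462−1.66)) = (3.593)^(-0.3856) = 0.6106.

0.611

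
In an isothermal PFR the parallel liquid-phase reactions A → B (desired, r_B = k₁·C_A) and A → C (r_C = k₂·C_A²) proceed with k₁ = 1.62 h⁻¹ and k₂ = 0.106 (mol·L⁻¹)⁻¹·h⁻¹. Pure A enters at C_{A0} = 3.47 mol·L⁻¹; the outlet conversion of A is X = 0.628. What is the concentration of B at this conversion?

1.89 mol·L⁻¹

C_A = C_{A0}(1−X) = 1.291 mol·L⁻¹.
Along a PFR/batch, dC_B/dC_A = −r_B/(r_B+r_C) = −k₁/(k₁+k₂·C_A).
Integrating from C_{A0} to C_A: C_B = (1.62/0.106)·ln[(1.62+0.106·3.47)/(1.62+0.106·1.29)] = 15.28·ln(1.988/1.757) = 1.888 mol·L⁻¹.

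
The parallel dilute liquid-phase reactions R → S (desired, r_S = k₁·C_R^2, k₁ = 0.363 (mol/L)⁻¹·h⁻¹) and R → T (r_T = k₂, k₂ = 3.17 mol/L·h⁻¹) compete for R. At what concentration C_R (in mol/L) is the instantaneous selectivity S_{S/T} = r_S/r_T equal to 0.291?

S_{S/T} = (k₁/k₂)·C_R^2 ⇒ C_R = (S·k₂/k₁)^(0.5).
= (0.291×3.17/0.363)^(0.5) = (2.541)^(0.5) = 1.59 mol/L.

1.59 mol/L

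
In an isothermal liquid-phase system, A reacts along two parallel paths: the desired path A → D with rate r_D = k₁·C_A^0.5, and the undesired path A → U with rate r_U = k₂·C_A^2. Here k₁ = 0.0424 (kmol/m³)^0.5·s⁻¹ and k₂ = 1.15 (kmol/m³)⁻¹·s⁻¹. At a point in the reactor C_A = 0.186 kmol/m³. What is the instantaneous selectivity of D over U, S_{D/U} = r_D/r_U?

S_{D/U} = r_D/r_U = (k₁·C_A^0.5)/(k₂·C_A^2) = (k₁/k₂)·C_A^-1.5.
= (0.0424×0.1860^0.5) / (1.15×0.1860^2) = 0.01829/0.03979 = 0.460.

0.460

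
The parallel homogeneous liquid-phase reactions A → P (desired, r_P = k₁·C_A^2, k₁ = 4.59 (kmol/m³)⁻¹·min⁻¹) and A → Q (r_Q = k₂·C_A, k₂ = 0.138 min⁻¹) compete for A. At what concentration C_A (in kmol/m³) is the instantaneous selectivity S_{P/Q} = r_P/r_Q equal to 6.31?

0.190 kmol/m³

S_{P/Q} = (k₁/k₂)·C_A ⇒ C_A = S·k₂/k₁.
= 6.31×0.138/4.59 = 0.190 kmol/m³.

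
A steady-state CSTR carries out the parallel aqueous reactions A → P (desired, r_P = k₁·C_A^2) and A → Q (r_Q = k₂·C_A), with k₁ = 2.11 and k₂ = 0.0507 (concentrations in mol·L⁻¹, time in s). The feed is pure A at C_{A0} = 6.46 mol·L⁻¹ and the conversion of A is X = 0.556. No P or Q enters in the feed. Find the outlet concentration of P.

3.56 mol·L⁻¹

Exit C_A = C_{A0}(1−X) = 6.46×0.444 = 2.868 mol·L⁻¹.
A CSTR operates uniformly at the exit composition, giving r_P = 17.36 and r_Q = 0.1454 (each k·C_A^n at C_A = 2.868).
Fraction of consumed A going to P: r_P/(r_P+r_Q) = 0.9917.
C_P = 0.9917·C_{A0}·X = 0.9917×6.46×0.556 = 3.56 mol·L⁻¹.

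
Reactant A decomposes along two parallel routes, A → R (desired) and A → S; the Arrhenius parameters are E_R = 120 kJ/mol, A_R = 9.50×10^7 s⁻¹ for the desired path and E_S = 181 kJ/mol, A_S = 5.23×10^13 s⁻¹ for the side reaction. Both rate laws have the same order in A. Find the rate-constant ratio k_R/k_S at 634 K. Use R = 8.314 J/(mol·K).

0.193

Since both paths have the same order in A, the concentration cancels and S_{R/S} = k_R/k_S = (A_R/A_S)·exp[(E_S−E_R)/(RT)].
(E_S−E_R)/(RT) = (181−120)×10³/(8.314×634) = 61000/5271 = 11.57.
k_R/k_S = (9.50×10^7/5.23×10^13)·exp(11.57) = 1.816×10^-6 × 1.061×10^5 = 0.193.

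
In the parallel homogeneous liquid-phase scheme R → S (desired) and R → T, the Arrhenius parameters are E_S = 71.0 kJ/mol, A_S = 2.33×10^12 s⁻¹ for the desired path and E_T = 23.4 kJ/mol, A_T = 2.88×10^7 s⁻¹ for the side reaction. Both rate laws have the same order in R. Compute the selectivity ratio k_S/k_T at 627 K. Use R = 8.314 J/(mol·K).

k_S/k_T = (A_S/A_T)·exp[−(E_S−E_T)/(RT)] = (A_S/A_T)·exp[(E_T−E_S)/(RT)].
(E_T−E_S)/(RT) = (23.4−71.0)×10³/(8.314×627) = -47600/5213 = -9.131.
k_S/k_T = (2.33×10^12/2.88×10^7)·exp(-9.131) = 80903 × 1.082×10^-4 = 8.76.
Since E_S > E_T, raising the temperature improves selectivity toward S.

8.76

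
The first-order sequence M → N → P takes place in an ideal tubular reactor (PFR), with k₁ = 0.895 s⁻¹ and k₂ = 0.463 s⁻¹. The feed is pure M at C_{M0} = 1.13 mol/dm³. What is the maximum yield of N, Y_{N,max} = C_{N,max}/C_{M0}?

0.493

At the optimum, C_{N,max}/C_{M0} = (k₁/k₂)^[k₂/(k₂−k₁)].
= (0.895/0.463)^(0.463/(0.463−0.895)) = (1.933)^(-1.072) = 0.4934.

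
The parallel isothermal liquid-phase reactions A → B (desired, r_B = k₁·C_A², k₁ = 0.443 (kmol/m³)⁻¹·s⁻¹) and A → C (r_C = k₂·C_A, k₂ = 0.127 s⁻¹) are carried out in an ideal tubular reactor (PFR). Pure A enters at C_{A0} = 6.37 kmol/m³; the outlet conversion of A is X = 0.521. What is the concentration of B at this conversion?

3.12 kmol/m³

C_A = C_{A0}(1−X) = 3.051 kmol/m³.
Along a PFR/batch, dC_C/dC_A = −r_C/(r_B+r_C) = −k₂/(k₂+k₁·C_A).
Integrating from C_{A0} to C_A: C_C = (0.127/0.443)·ln[(0.127+0.443·6.37)/(0.127+0.443·3.05)] = 0.2867·ln(2.949/1.479) = 0.1979 kmol/m³.
Then C_B = (C_{A0}−C_A) − C_C = 3.319 − 0.1979 = 3.121 kmol/m³.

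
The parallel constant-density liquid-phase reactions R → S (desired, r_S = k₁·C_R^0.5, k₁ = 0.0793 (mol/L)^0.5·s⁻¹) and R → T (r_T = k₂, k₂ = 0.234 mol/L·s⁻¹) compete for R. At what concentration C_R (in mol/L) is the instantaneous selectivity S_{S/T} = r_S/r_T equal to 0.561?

2.74 mol/L

S_{S/T} = (k₁/k₂)·C_R^0.5 ⇒ C_R = (S·k₂/k₁)^(2).
= (0.561×0.234/0.0793)^(2) = (1.655)^(2) = 2.74 mol/L.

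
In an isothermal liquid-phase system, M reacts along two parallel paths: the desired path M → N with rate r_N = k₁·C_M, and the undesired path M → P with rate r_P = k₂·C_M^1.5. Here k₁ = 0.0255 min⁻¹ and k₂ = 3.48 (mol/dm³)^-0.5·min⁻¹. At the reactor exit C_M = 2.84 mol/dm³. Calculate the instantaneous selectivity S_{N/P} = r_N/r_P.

0.00435

S_{N/P} = r_N/r_P = (k₁·C_M)/(k₂·C_M^1.5) = (k₁/k₂)·C_M^-0.5.
= (0.0255×2.840) / (3.48×2.840^1.5) = 0.07242/16.66 = 0.00435.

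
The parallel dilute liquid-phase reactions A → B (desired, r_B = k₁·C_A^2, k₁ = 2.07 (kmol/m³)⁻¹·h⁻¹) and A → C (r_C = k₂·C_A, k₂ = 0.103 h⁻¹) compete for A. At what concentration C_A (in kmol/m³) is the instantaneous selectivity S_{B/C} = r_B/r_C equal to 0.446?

S_{B/C} = (k₁/k₂)·C_A ⇒ C_A = S·k₂/k₁.
= 0.446×0.103/2.07 = 0.0222 kmol/m³.

0.0222 kmol/m³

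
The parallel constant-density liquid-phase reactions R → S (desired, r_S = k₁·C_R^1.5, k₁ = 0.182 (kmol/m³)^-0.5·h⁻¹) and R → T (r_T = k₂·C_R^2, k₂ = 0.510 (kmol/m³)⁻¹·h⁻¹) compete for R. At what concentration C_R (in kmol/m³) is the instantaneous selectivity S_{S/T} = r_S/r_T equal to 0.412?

0.750 kmol/m³

S_{S/T} = (k₁/k₂)·C_R^-0.5 ⇒ C_R = (S·k₂/k₁)^(-2).
= (0.412×0.510/0.182)^(-2) = (1.155)^(-2) = 0.750 kmol/m³.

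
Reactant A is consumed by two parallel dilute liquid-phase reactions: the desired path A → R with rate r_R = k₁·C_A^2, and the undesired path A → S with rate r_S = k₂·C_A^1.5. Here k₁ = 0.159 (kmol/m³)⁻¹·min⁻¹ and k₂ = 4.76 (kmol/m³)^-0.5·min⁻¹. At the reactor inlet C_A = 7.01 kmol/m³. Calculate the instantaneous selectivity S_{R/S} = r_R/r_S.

S_{R/S} = r_R/r_S = (k₁·C_A^2)/(k₂·C_A^1.5) = (k₁/k₂)·C_A^0.5.
= (0.159×7.010^2) / (4.76×7.010^1.5) = 7.813/88.35 = 0.0884.

0.0884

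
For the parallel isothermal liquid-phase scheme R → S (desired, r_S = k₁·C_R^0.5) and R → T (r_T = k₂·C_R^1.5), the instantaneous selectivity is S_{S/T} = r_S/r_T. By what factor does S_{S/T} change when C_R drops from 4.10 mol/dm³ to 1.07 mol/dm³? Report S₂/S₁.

S_{S/T} = (k₁/k₂)·C_R⁻¹, so S₂/S₁ = (C_{R,2}/C_{R,1})⁻¹.
= 4.10/1.07 = 3.83.
Selectivity toward S rises as C_R falls — low-concentration operation is favoured.

3.83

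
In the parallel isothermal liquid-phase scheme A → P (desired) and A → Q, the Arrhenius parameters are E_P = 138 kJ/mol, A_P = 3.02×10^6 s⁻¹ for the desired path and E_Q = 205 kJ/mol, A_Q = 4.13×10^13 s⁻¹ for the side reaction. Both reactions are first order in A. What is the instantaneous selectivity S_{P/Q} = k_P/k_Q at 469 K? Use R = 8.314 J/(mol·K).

k_P/k_Q = (A_P/A_Q)·exp[−(E_P−E_Q)/(RT)] = (A_P/A_Q)·exp[(E_Q−E_P)/(RT)].
(E_Q−E_P)/(RT) = (205−138)×10³/(8.314×469) = 67000/3899 = 17.18.
k_P/k_Q = (3.02×10^6/4.13×10^13)·exp(17.18) = 7.312×10^-8 × 2.900×10^7 = 2.12.
Since E_P < E_Q, lowering the temperature improves selectivity toward P.

2.12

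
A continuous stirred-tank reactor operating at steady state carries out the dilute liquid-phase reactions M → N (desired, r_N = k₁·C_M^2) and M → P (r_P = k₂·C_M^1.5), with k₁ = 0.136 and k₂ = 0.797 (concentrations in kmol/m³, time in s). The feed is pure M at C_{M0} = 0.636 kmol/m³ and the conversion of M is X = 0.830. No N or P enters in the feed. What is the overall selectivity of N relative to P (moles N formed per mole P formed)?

Exit C_M = C_{M0}(1−X) = 0.636×0.170 = 0.1081 kmol/m³.
A CSTR operates uniformly at the exit composition, giving r_N = 0.001590 and r_P = 0.02833 (each k·C_M^n at C_M = 0.1081).
Overall selectivity = C_N/C_P = r_Nτ/(r_Pτ) = r_N/r_P = 0.0561.

0.0561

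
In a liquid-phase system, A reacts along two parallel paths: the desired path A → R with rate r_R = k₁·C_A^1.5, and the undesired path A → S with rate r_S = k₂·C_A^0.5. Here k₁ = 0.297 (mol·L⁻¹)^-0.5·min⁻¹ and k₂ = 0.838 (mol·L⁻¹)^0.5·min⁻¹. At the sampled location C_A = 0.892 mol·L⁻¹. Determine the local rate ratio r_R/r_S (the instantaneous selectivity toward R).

S_{R/S} = r_R/r_S = (k₁·C_A^1.5)/(k₂·C_A^0.5) = (k₁/k₂)·C_A.
= (0.297×0.8920^1.5) / (0.838×0.8920^0.5) = 0.2502/0.7915 = 0.316.

0.316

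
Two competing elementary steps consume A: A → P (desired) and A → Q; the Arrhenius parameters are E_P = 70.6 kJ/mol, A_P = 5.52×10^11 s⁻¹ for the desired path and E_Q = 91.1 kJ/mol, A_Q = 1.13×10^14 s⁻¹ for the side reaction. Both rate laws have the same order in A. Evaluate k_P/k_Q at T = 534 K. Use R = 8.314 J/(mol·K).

k_P/k_Q = (A_P/A_Q)·exp[−(E_P−E_Q)/(RT)] = (A_P/A_Q)·exp[(E_Q−E_P)/(RT)].
(E_Q−E_P)/(RT) = (91.1−70.6)×10³/(8.314×534) = 20500/4440 = 4.617.
k_P/k_Q = (5.52×10^11/1.13×10^14)·exp(4.617) = 0.004885 × 101.2 = 0.495.
Since E_P < E_Q, lowering the temperature improves selectivity toward P.

0.495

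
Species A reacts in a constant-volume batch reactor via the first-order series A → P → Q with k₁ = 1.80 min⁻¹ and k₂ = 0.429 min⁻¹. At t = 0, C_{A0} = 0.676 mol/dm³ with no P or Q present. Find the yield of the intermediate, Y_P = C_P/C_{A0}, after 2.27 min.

The intermediate concentration in a first-order A→B→C sequence is C_P = k₁C_{A0}(e^(−k₁t) − e^(−k₂t))/(k₂−k₁).
e^(−k₁t) = e^(−1.80×2.27) = e^(−4.086) = 0.01681; e^(−k₂t) = e^(−0.9738) = 0.3776.
C_P = 1.80×0.676/(0.429−1.80) × (0.01681−0.3776) = (-0.8875)×(-0.3608) = 0.3202 mol/dm³.
Y_P = C_P/C_{A0} = 0.3202/0.676 = 0.474.

0.474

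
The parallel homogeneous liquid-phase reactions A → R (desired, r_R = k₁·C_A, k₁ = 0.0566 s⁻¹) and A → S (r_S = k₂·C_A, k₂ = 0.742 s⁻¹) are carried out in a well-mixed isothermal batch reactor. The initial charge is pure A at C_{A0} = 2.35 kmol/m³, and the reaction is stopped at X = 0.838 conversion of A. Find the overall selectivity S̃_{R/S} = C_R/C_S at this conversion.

C_A = C_{A0}(1−X) = 0.3807 kmol/m³.
Both paths are first order in A, so the instantaneous fraction to R is constant: dC_R/d(−C_A) = k₁/(k₁+k₂) = 0.07087.
C_R = 0.07087·(C_{A0}−C_A) = 0.07087×1.969 = 0.140 kmol/m³.
C_S = (C_{A0}−C_A)−C_R = 1.830 kmol/m³; S̃_{R/S} = 0.1396/1.830 = 0.0763.

0.0763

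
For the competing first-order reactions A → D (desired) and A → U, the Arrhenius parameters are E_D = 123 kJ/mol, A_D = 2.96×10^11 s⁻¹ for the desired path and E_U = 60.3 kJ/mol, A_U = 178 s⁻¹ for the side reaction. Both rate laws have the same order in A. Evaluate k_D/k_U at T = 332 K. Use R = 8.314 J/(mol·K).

With equal orders, S_{D/U} = k_D/k_U = (A_D/A_U)·exp[(E_U−E_D)/(RT)].
(E_U−E_D)/(RT) = (60.3−123)×10³/(8.314×332) = -62700/2760 = -22.72.
k_D/k_U = (2.96×10^11/178)·exp(-22.72) = 1.663×10^9 × 1.364×10^-10 = 0.227.

0.227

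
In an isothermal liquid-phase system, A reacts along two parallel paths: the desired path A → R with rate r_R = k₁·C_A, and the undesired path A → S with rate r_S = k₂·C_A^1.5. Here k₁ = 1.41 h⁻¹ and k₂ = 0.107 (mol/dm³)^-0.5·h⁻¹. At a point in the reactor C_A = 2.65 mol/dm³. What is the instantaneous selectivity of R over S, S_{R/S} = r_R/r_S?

8.09

S_{R/S} = r_R/r_S = (k₁·C_A)/(k₂·C_A^1.5) = (k₁/k₂)·C_A^-0.5.
= (1.41×2.650) / (0.107×2.650^1.5) = 3.736/0.4616 = 8.09.
The undesired path is higher order in A, so low C_A (CSTR or dilute feed) favours R.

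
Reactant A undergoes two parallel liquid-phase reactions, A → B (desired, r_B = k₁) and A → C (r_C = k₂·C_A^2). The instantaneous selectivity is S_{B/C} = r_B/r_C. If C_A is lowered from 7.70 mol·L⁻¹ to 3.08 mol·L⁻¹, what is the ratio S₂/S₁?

S_{B/C} = (k₁/k₂)·C_A^-2, so S₂/S₁ = (C_{A,2}/C_{A,1})^-2.
= (3.08/7.70)^(-2) = (0.4000)^(-2) = 6.25.

6.25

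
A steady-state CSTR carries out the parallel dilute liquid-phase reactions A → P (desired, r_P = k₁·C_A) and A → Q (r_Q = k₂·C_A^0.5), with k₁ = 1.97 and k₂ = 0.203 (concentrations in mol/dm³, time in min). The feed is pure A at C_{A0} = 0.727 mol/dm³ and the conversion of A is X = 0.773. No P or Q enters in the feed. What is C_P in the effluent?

0.448 mol/dm³

Exit C_A = C_{A0}(1−X) = 0.727×0.227 = 0.1650 mol/dm³.
A CSTR operates uniformly at the exit composition, giving r_P = 0.3251 and r_Q = 0.08247 (each k·C_A^n at C_A = 0.1650).
Fraction of consumed A going to P: r_P/(r_P+r_Q) = 0.7977.
C_P = 0.7977·C_{A0}·X = 0.7977×0.727×0.773 = 0.448 mol/dm³.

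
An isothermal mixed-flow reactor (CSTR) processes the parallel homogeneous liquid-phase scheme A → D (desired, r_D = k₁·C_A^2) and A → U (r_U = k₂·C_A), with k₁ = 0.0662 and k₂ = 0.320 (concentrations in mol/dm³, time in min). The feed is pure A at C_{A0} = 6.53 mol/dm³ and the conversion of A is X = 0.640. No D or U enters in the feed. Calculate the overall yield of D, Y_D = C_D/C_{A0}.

Exit C_A = C_{A0}(1−X) = 6.53×0.360 = 2.351 mol/dm³.
In a CSTR the entire volume is at exit conditions, so r_D = 0.0662×2.351^2 = 0.3658 and r_U = 0.320×2.351 = 0.7523.
Fraction of consumed A going to D: r_D/(r_D+r_U) = 0.3272.
C_D = 0.3272·C_{A0}·X = 0.3272×6.53×0.640 = 1.37 mol/dm³; Y_D = C_D/C_{A0} = 0.209.

0.209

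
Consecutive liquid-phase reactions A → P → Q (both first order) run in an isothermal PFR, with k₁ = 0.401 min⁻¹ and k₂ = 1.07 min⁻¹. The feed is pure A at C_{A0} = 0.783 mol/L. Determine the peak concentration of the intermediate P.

Evaluating C_P at τ_opt = ln(k₂/k₁)/(k₂−k₁) gives C_{P,max}/C_{A0} = (k₁/k₂)^[k₂/(k₂−k₁)].
= (0.401/1.07)^(1.07/(1.07−0.401)) = (0.3748)^(1.599) = 0.2081.
C_{P,max} = 0.2081×0.783 = 0.163 mol/L.

0.163 mol/L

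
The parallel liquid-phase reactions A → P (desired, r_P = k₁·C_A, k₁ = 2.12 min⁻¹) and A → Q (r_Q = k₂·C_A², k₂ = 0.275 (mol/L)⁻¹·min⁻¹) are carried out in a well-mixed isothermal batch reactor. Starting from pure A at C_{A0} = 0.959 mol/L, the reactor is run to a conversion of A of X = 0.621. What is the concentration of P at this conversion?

C_A = C_{A0}(1−X) = 0.3635 mol/L.
Along a PFR/batch, dC_P/dC_A = −r_P/(r_P+r_Q) = −k₁/(k₁+k₂·C_A).
Integrating from C_{A0} to C_A: C_P = (2.12/0.275)·ln[(2.12+0.275·0.959)/(2.12+0.275·0.363)] = 7.709·ln(2.384/2.220) = 0.5487 mol/L.

0.549 mol/L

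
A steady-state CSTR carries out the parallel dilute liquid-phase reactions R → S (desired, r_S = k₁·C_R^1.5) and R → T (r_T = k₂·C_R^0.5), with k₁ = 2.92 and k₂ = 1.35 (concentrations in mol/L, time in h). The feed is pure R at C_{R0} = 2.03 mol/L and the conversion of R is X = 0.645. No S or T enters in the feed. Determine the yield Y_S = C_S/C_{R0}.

Exit C_R = C_{R0}(1−X) = 2.03×0.355 = 0.7206 mol/L.
A CSTR operates uniformly at the exit composition, giving r_S = 1.786 and r_T = 1.146 (each k·C_R^n at C_R = 0.7206).
Fraction of consumed R going to S: r_S/(r_S+r_T) = 0.6092.
C_S = 0.6092·C_{R0}·X = 0.6092×2.03×0.645 = 0.798 mol/L; Y_S = C_S/C_{R0} = 0.393.

0.393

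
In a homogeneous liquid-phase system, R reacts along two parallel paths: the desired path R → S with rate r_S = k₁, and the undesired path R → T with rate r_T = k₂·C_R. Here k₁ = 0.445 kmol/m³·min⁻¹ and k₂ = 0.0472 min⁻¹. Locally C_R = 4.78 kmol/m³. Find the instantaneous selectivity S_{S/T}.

1.97

S_{S/T} = r_S/r_T = (k₁)/(k₂·C_R) = (k₁/k₂)·C_R⁻¹.
= (0.445) / (0.0472×4.780) = 0.4450/0.2256 = 1.97.
The undesired path is higher order in R, so low C_R (CSTR or dilute feed) favours S.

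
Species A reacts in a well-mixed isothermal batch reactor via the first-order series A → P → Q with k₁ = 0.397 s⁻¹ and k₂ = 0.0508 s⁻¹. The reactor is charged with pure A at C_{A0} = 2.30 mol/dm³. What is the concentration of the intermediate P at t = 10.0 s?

1.54 mol/dm³

The intermediate concentration in a first-order A→B→C sequence is C_P = k₁C_{A0}(e^(−k₁t) − e^(−k₂t))/(k₂−k₁).
e^(−k₁t) = e^(−0.397×10.0) = e^(−3.970) = 0.01887; e^(−k₂t) = e^(−0.5080) = 0.6017.
C_P = 0.397×2.30/(0.0508−0.397) × (0.01887−0.6017) = (-2.637)×(-0.5828) = 1.537 mol/dm³.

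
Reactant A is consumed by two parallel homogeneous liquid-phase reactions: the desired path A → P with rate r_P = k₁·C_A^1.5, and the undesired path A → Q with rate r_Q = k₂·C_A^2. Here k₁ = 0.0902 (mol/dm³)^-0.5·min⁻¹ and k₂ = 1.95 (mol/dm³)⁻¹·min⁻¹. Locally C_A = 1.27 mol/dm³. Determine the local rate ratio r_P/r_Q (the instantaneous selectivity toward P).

S_{P/Q} = r_P/r_Q = (k₁·C_A^1.5)/(k₂·C_A^2) = (k₁/k₂)·C_A^-0.5.
= (0.0902×1.270^1.5) / (1.95×1.270^2) = 0.1291/3.145 = 0.0410.

0.0410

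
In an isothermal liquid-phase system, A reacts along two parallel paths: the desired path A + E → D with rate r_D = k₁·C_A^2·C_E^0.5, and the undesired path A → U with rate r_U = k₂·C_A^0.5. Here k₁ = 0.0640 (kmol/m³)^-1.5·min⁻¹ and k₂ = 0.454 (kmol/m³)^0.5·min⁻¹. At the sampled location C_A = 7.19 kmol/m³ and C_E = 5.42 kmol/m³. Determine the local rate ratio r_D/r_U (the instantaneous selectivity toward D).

S_{D/U} = r_D/r_U = (k₁·C_A^2·C_E^0.5)/(k₂·C_A^0.5) = (k₁/k₂)·C_A^1.5·C_E^0.5.
= (0.0640×7.190^2×5.420^0.5) / (0.454×7.190^0.5) = 7.703/1.217 = 6.33.

6.33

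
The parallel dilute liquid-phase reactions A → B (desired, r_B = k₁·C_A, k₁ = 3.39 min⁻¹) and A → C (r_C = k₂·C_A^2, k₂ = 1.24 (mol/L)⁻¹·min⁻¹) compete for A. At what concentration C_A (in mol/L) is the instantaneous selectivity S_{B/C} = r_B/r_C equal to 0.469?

5.83 mol/L

S_{B/C} = (k₁/k₂)·C_A⁻¹ ⇒ C_A = (S·k₂/k₁)^(-1).
= (0.469×1.24/3.39)^(-1) = (0.1716)^(-1) = 5.83 mol/L.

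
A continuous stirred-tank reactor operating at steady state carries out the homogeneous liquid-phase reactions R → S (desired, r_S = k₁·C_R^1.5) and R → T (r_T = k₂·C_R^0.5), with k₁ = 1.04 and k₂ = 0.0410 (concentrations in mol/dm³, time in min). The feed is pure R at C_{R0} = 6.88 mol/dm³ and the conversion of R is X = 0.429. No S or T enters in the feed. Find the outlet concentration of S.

2.92 mol/dm³

Exit C_R = C_{R0}(1−X) = 6.88×0.571 = 3.928 mol/dm³.
Rates in a CSTR are evaluated at the outlet concentration: r_S = 1.04×3.928^1.5 = 8.098, r_T = 0.0410×3.928^0.5 = 0.08126.
Fraction of consumed R going to S: r_S/(r_S+r_T) = 0.9901.
C_S = 0.9901·C_{R0}·X = 0.9901×6.88×0.429 = 2.92 mol/dm³.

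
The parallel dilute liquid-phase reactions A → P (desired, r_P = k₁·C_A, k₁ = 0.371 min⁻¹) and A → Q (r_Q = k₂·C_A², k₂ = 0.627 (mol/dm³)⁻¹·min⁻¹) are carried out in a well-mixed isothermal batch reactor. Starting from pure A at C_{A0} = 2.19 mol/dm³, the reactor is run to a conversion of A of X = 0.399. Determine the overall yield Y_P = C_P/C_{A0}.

0.102

C_A = C_{A0}(1−X) = 1.316 mol/dm³.
Along a PFR/batch, dC_P/dC_A = −r_P/(r_P+r_Q) = −k₁/(k₁+k₂·C_A).
Integrating from C_{A0} to C_A: C_P = (0.371/0.627)·ln[(0.371+0.627·2.19)/(0.371+0.627·1.32)] = 0.5917·ln(1.744/1.196) = 0.2231 mol/dm³.
Y_P = C_P/C_{A0} = 0.2231/2.19 = 0.102.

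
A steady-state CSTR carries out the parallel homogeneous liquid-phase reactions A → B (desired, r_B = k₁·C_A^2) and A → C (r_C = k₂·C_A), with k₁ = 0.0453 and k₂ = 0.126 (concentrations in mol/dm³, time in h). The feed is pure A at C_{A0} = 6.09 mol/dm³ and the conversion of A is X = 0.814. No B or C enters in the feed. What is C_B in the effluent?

1.43 mol/dm³

Exit C_A = C_{A0}(1−X) = 6.09×0.186 = 1.133 mol/dm³.
Rates in a CSTR are evaluated at the outlet concentration: r_B = 0.0453×1.133^2 = 0.05812, r_C = 0.126×1.133 = 0.1427.
Fraction of consumed A going to B: r_B/(r_B+r_C) = 0.2894.
C_B = 0.2894·C_{A0}·X = 0.2894×6.09×0.814 = 1.43 mol/dm³.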